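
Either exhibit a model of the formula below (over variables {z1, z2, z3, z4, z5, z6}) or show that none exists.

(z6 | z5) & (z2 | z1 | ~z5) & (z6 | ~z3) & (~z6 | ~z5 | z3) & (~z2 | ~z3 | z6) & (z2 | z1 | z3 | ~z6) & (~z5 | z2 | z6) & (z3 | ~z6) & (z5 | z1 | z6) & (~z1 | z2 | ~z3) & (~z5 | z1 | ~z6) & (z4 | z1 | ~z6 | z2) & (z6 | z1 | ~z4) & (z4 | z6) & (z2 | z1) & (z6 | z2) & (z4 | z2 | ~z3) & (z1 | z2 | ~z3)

Try z6 = 1.
Unit clause (z3) forces z3 = 1.
Try z1 = 1.
Unit clause (z2) forces z2 = 1.
All clauses hold; z4, z5 can take either value.

z1=1, z2=1, z3=1, z4=1, z5=1, z6=1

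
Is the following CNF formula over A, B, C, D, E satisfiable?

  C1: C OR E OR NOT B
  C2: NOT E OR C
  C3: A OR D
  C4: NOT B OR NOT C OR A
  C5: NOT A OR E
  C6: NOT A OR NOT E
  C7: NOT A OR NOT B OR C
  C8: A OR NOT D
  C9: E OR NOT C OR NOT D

No, unsatisfiable

Try E = false.
Unit clause (NOT A) forces A = false.
Unit clause (D) forces D = true.
Now (NOT D) is unsatisfied and unit — conflict.
That branch fails; take E = true instead.
Unit clause (C) forces C = true.
Unit clause (NOT A) forces A = false.
Unit clause (D) forces D = true.
Now (NOT D) is unsatisfied and unit — conflict.
Both values of E lead to a conflict.
No assignment satisfies every clause.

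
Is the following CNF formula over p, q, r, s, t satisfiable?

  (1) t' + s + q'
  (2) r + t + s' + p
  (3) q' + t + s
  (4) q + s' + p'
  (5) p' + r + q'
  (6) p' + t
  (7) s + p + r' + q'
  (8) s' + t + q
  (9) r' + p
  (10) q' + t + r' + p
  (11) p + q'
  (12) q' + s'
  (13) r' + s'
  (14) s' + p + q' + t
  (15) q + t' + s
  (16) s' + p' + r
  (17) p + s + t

Case p = 0:
The clause (r') is unit, so r = 0.
The clause (q') is unit, so q = 0.
Case t = 1:
The clause (s) is unit, so s = 1.
All clauses are satisfied.
A satisfying assignment: p=0, q=0, r=0, s=1, t=1.

Yes, satisfiable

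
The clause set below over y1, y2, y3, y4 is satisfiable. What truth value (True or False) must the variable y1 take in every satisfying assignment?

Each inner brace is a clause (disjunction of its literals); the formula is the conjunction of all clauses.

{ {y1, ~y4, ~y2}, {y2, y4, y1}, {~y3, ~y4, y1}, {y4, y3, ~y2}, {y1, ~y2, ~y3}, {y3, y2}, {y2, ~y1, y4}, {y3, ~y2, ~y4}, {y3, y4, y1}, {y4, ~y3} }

True

Suppose y1 = 0.
Suppose y4 = 0.
(y2) alone gives y2 = 1.
(y3) alone gives y3 = 1.
That conflicts with the unit clause (~y3).
Backtrack on y4: now try y4 = 1.
(~y2) alone gives y2 = 0.
(~y3) alone gives y3 = 0.
That conflicts with the unit clause (y3).
Both values of y4 lead to a conflict.
So every satisfying assignment has y1 = True.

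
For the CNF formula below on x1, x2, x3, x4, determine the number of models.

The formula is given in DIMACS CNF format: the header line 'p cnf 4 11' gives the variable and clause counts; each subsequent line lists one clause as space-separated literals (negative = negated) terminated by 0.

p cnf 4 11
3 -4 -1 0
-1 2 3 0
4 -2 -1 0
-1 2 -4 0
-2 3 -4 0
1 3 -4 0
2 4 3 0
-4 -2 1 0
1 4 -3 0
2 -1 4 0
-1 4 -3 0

There are 2^4 = 16 truth assignments over (x1, x2, x3, x4).
Check each against the 11 clauses (columns in the order x1, x2, x3, x4):
  F F F F  ✗ fails (x2 ∨ x4 ∨ x3)
  F F F T  ✗ fails (x1 ∨ x3 ∨ ¬x4)
  F F T F  ✗ fails (x1 ∨ x4 ∨ ¬x3)
  F F T T  ✓ satisfies all
  F T F F  ✓ satisfies all
  F T F T  ✗ fails (¬x2 ∨ x3 ∨ ¬x4)
  F T T F  ✗ fails (x1 ∨ x4 ∨ ¬x3)
  F T T T  ✗ fails (¬x4 ∨ ¬x2 ∨ x1)
  T F F F  ✗ fails (¬x1 ∨ x2 ∨ x3)
  T F F T  ✗ fails (x3 ∨ ¬x4 ∨ ¬x1)
  T F T F  ✗ fails (x2 ∨ ¬x1 ∨ x4)
  T F T T  ✗ fails (¬x1 ∨ x2 ∨ ¬x4)
  T T F F  ✗ fails (x4 ∨ ¬x2 ∨ ¬x1)
  T T F T  ✗ fails (x3 ∨ ¬x4 ∨ ¬x1)
  T T T F  ✗ fails (x4 ∨ ¬x2 ∨ ¬x1)
  T T T T  ✓ satisfies all
3 of the 16 rows are models.

3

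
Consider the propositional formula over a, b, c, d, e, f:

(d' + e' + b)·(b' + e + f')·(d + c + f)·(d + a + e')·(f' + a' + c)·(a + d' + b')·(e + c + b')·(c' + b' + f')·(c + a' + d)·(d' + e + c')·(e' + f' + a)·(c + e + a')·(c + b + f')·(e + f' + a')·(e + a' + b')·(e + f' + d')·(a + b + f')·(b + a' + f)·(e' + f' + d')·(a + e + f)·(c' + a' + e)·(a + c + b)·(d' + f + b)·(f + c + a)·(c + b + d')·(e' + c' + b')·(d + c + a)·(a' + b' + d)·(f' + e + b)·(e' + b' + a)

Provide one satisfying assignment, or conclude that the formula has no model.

a ↦ 1; b ↦ 1; c ↦ 0; d ↦ 1; e ↦ 1; f ↦ 0

Try d = 1.
Try e = 1.
The clause (b) is unit, so b = 1.
The clause (a) is unit, so a = 1.
The clause (f') is unit, so f = 0.
The clause (c') is unit, so c = 0.
All clauses are satisfied.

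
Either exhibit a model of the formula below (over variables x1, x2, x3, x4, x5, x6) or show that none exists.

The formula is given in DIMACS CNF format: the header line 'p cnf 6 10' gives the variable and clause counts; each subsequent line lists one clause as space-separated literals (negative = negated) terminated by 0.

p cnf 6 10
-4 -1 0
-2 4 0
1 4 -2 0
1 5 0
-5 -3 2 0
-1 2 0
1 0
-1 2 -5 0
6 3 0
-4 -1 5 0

(x1) alone gives x1 = True.
(¬x4) alone gives x4 = False.
(¬x2) alone gives x2 = False.
But (x2) is also a unit clause — contradiction.

UNSATISFIABLE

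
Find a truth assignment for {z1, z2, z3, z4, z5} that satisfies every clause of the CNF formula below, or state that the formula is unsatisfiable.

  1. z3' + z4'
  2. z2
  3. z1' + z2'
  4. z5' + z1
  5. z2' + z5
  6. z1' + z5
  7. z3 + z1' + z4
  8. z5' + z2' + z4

(z2) alone gives z2 = 1.
(z1') alone gives z1 = 0.
(z5') alone gives z5 = 0.
Now (z5) is unsatisfied and unit — conflict.

UNSATISFIABLE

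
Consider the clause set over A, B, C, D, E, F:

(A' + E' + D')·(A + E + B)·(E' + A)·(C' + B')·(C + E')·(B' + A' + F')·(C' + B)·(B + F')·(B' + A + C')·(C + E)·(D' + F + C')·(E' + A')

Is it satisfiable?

Suppose E = 0.
The clause (C) is unit, so C = 1.
The clause (B') is unit, so B = 0.
That conflicts with the unit clause (B).
Backtrack on E: now try E = 1.
The clause (A) is unit, so A = 1.
That conflicts with the unit clause (A').
Either choice for E ends in contradiction.
No assignment satisfies every clause.

No, unsatisfiable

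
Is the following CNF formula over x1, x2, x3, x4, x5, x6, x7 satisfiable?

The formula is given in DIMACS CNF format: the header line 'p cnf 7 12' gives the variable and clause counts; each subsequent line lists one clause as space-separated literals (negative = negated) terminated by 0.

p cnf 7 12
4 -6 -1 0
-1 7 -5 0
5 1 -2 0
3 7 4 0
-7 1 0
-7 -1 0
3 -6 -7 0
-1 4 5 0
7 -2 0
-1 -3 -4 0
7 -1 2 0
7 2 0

Case x7 = False:
The clause (¬x2) is unit, so x2 = False.
That conflicts with the unit clause (x2).
That branch fails; take x7 = True instead.
The clause (x1) is unit, so x1 = True.
That conflicts with the unit clause (¬x1).
Both values of x7 lead to a conflict.
No assignment satisfies every clause.

No, unsatisfiable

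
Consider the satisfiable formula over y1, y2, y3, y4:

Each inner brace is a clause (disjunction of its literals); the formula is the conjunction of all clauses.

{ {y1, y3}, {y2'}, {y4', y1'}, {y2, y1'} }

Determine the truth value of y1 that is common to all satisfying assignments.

False

Suppose y1 = 1.
The clause (y2') is unit, so y2 = 0.
That conflicts with the unit clause (y2).
So every satisfying assignment has y1 = False.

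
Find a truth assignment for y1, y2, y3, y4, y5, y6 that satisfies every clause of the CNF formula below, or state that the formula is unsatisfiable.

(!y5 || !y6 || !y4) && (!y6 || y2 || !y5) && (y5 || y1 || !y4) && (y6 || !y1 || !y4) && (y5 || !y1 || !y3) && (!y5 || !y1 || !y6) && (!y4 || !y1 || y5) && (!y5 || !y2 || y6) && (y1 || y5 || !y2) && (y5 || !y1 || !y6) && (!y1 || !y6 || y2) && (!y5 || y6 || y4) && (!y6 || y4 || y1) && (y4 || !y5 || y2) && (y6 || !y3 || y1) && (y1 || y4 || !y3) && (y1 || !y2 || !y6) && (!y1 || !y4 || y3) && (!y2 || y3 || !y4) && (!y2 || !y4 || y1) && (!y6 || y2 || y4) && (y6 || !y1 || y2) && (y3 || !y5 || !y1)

Suppose y5 = true.
Suppose y6 = false.
From the singleton clause (!y2), y2 = false.
From the singleton clause (y4), y4 = true.
From the singleton clause (!y1), y1 = false.
From the singleton clause (!y3), y3 = false.
Every clause now holds.

y1 ↦ false; y2 ↦ false; y3 ↦ false; y4 ↦ true; y5 ↦ true; y6 ↦ false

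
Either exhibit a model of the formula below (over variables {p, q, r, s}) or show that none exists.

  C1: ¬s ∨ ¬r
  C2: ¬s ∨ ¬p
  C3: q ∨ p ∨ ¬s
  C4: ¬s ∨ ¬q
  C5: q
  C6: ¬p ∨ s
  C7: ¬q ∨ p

From the singleton clause (q), q = True.
From the singleton clause (¬s), s = False.
From the singleton clause (¬p), p = False.
That conflicts with the unit clause (p).

UNSATISFIABLE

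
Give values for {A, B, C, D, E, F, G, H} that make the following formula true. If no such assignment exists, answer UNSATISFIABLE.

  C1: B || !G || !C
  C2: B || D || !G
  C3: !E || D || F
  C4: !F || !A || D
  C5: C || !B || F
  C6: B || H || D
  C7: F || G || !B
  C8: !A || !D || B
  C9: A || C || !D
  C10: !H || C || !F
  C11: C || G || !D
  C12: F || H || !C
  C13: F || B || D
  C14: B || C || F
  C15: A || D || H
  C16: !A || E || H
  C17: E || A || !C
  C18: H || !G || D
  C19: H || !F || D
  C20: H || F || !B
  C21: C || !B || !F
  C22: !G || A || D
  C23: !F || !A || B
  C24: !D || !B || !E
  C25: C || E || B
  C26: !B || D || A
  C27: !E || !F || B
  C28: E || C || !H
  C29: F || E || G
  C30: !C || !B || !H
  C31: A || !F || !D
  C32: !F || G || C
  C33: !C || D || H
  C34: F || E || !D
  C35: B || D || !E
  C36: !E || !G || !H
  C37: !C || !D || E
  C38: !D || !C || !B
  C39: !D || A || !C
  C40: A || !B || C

Case B = true:
Case C = true:
The clause (!H) is unit, so H = false.
The clause (F) is unit, so F = true.
The clause (D) is unit, so D = true.
That conflicts with the unit clause (!D).
That branch fails; take C = false instead.
The clause (F) is unit, so F = true.
That conflicts with the unit clause (!F).
Neither C = true nor C = false works.
That branch fails; take B = false instead.
Case G = false:
Case H = true:
Case A = false:
Case C = true:
The clause (E) is unit, so E = true.
The clause (!F) is unit, so F = false.
The clause (D) is unit, so D = true.
That conflicts with the unit clause (!D).
That branch fails; take C = false instead.
The clause (!D) is unit, so D = false.
The clause (!F) is unit, so F = false.
That conflicts with the unit clause (F).
Neither C = true nor C = false works.
That branch fails; take A = true instead.
The clause (!D) is unit, so D = false.
The clause (!F) is unit, so F = false.
That conflicts with the unit clause (F).
Neither A = true nor A = false works.
That branch fails; take H = false instead.
The clause (D) is unit, so D = true.
The clause (!A) is unit, so A = false.
The clause (C) is unit, so C = true.
That conflicts with the unit clause (!C).
Neither H = true nor H = false works.
That branch fails; take G = true instead.
The clause (!C) is unit, so C = false.
The clause (D) is unit, so D = true.
The clause (!A) is unit, so A = false.
That conflicts with the unit clause (A).
Neither G = true nor G = false works.
Neither B = true nor B = false works.

UNSATISFIABLE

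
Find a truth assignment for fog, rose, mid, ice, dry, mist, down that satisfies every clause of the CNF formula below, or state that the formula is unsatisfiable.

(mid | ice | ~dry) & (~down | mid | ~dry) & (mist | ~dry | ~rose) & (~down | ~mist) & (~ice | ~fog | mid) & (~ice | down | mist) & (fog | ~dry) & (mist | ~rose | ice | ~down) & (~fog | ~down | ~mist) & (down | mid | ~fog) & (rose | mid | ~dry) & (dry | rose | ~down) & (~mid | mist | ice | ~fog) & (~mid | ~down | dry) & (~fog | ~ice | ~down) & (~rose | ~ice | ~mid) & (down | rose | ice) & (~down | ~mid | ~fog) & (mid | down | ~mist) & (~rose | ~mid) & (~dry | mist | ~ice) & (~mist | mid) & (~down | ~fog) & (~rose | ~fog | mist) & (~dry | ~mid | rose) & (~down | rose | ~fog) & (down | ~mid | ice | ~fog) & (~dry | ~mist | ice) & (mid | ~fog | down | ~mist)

Suppose down = 0.
Suppose ice = 1.
Unit clause (mist) forces mist = 1.
Unit clause (mid) forces mid = 1.
Unit clause (~rose) forces rose = 0.
Unit clause (~dry) forces dry = 0.
All clauses hold; fog can take either value.

fog ↦ 0, rose ↦ 0, mid ↦ 1, ice ↦ 1, dry ↦ 0, mist ↦ 1, down ↦ 0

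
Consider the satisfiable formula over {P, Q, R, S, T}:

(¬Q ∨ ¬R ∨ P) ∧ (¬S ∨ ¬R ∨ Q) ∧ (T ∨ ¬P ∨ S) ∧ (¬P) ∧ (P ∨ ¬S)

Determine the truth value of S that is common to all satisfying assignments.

Suppose S = True.
Unit clause (¬P) forces P = False.
Now (P) is unsatisfied and unit — conflict.
So every satisfying assignment has S = False.

False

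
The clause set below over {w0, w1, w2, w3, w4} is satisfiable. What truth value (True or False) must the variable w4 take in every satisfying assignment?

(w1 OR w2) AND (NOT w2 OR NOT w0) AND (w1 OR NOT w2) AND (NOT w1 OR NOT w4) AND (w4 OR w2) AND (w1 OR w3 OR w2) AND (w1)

False

Suppose w4 = true.
(NOT w1) alone gives w1 = false.
That conflicts with the unit clause (w1).
So every satisfying assignment has w4 = False.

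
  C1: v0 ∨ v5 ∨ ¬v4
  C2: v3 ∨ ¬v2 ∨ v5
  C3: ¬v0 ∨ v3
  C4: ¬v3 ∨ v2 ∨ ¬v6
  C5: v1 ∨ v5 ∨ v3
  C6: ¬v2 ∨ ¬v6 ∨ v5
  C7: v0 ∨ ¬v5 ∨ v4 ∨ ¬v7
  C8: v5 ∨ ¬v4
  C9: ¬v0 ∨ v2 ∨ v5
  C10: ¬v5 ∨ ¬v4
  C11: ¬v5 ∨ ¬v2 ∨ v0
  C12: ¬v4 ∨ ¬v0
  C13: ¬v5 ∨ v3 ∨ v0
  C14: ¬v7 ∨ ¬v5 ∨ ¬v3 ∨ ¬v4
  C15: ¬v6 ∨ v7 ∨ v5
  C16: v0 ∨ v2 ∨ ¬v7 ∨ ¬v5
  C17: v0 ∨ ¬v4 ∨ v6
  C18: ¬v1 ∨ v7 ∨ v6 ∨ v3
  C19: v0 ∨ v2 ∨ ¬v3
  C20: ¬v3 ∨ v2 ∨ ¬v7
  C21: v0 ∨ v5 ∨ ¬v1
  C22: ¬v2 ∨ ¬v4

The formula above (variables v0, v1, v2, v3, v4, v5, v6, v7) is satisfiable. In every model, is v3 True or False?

Suppose v3 = False.
Unit clause (¬v0) forces v0 = False.
Unit clause (¬v5) forces v5 = False.
Unit clause (¬v4) forces v4 = False.
Unit clause (¬v2) forces v2 = False.
Unit clause (v1) forces v1 = True.
Now (¬v1) is unsatisfied and unit — conflict.
So every satisfying assignment has v3 = True.

True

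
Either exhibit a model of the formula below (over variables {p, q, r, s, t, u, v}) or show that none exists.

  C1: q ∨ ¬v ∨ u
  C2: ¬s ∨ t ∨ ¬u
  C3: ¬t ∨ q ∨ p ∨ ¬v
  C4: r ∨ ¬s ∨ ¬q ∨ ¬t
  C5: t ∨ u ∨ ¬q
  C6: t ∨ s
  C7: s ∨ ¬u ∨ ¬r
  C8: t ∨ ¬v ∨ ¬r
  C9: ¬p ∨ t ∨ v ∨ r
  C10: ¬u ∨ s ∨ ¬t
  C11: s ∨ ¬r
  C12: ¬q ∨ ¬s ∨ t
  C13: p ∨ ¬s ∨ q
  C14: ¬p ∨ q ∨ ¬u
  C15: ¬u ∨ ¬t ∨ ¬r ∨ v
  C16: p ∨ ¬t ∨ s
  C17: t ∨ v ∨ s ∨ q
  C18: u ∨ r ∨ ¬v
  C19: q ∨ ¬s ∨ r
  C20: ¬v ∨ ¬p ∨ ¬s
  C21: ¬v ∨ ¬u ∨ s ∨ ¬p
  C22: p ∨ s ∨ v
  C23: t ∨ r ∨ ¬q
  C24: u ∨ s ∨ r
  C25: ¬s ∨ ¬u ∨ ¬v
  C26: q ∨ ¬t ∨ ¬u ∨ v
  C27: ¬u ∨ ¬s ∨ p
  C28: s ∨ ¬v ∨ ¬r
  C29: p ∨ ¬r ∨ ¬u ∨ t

Branch on t: set t = True.
Branch on u: set u = False.
Branch on q: set q = True.
Branch on r: set r = True.
(s) alone gives s = True.
Branch on v: set v = False.
Every clause is now satisfied; p is unconstrained.

p ↦ True; q ↦ True; r ↦ True; s ↦ True; t ↦ True; u ↦ False; v ↦ False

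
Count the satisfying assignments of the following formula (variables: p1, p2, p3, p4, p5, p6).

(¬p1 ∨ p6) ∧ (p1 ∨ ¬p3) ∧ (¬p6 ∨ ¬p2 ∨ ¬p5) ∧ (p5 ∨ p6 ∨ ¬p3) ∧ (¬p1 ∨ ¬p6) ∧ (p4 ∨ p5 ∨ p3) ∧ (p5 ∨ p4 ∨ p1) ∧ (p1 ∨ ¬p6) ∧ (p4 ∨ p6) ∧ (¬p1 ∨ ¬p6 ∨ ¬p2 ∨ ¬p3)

4

There are 2^6 = 64 truth assignments over (p1, p2, p3, p4, p5, p6).
Split on p4. With p4 = True, the clauses containing p4 are satisfied and ¬p4 drops from the rest; 4 of the 2^5 = 32 assignments to the other variables satisfy what remains.
With p4 = False, by the same count on the reduced clause set, 0 assignments work.
(One model: p1=F, p2=F, p3=F, p4=T, p5=F, p6=F.)
Total: 4 + 0 = 4.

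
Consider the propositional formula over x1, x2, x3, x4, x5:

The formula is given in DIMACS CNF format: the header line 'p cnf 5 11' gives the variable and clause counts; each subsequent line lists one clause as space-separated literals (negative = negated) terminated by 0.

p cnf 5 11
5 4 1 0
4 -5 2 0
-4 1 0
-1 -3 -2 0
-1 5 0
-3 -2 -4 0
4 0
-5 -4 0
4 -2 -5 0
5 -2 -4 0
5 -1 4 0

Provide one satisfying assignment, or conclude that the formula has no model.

UNSATISFIABLE

From the singleton clause (x4), x4 = True.
From the singleton clause (x1), x1 = True.
From the singleton clause (x5), x5 = True.
That conflicts with the unit clause (¬x5).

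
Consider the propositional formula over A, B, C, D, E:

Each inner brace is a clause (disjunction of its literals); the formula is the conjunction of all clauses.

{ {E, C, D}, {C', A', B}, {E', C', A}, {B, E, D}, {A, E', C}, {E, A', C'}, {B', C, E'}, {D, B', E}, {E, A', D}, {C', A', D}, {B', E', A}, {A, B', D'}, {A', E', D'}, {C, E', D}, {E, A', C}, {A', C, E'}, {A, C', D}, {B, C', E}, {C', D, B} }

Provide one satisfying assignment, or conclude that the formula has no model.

Case E = 0:
Case C = 0:
From the singleton clause (D), D = 1.
From the singleton clause (A'), A = 0.
From the singleton clause (B'), B = 0.
Every clause now holds.

A: 0; B: 0; C: 0; D: 1; E: 0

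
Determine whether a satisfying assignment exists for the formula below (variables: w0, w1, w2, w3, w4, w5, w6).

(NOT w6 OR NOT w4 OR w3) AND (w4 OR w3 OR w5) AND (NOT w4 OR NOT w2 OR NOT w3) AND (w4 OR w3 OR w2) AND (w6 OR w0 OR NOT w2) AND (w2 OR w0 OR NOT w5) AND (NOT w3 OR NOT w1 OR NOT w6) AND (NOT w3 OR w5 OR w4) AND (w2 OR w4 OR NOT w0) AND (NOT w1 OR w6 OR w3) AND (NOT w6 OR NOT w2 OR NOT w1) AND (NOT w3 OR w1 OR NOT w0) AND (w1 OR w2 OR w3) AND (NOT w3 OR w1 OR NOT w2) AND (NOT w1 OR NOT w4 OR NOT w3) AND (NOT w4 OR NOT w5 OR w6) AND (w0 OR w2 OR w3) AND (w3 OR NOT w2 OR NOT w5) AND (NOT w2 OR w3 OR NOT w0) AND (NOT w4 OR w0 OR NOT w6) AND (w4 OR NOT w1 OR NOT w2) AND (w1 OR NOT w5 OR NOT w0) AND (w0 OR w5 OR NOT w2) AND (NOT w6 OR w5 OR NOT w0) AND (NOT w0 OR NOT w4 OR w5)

Branch on w6: set w6 = false.
Branch on w0: set w0 = false.
(NOT w2) alone gives w2 = false.
(NOT w5) alone gives w5 = false.
(w3) alone gives w3 = true.
(w4) alone gives w4 = true.
(NOT w1) alone gives w1 = false.
All clauses are satisfied.
A satisfying assignment: w0 ↦ false, w1 ↦ false, w2 ↦ false, w3 ↦ true, w4 ↦ true, w5 ↦ false, w6 ↦ false.

Yes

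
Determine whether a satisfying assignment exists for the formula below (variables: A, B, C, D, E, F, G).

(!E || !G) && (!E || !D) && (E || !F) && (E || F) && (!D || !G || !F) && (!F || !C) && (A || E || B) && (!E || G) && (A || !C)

Branch on E: set E = false.
From the singleton clause (!F), F = false.
But (F) is also a unit clause — contradiction.
So E must be the other value — set E = true.
From the singleton clause (!G), G = false.
But (G) is also a unit clause — contradiction.
Neither E = true nor E = false works.
No assignment satisfies every clause.

Unsatisfiable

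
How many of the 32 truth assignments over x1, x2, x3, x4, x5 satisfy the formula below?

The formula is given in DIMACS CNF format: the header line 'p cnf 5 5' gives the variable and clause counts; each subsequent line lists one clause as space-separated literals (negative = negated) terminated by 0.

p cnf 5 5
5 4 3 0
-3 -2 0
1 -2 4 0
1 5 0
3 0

6

There are 2^5 = 32 truth assignments over (x1, x2, x3, x4, x5).
Split on x4. With x4 = True, the clauses containing x4 are satisfied and ¬x4 drops from the rest; 3 of the 2^4 = 16 assignments to the other variables satisfy what remains.
With x4 = False, by the same count on the reduced clause set, 3 assignments work.
(One model: x1=F, x2=F, x3=T, x4=F, x5=T.)
Total: 3 + 3 = 6.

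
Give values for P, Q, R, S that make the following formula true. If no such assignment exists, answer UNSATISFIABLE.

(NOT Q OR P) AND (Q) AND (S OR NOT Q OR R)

From the singleton clause (Q), Q = true.
From the singleton clause (P), P = true.
Branch on S: set S = true.
All clauses hold; R can take either value.

P ↦ true, Q ↦ true, R ↦ false, S ↦ true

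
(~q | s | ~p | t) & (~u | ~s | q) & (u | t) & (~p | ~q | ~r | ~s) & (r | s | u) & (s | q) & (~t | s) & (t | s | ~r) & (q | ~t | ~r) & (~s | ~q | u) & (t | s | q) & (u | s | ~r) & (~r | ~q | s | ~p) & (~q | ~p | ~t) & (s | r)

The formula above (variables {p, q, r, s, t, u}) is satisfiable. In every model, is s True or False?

True

Suppose s = 0.
From the singleton clause (q), q = 1.
From the singleton clause (~t), t = 0.
From the singleton clause (~p), p = 0.
From the singleton clause (u), u = 1.
From the singleton clause (~r), r = 0.
That conflicts with the unit clause (r).
So every satisfying assignment has s = True.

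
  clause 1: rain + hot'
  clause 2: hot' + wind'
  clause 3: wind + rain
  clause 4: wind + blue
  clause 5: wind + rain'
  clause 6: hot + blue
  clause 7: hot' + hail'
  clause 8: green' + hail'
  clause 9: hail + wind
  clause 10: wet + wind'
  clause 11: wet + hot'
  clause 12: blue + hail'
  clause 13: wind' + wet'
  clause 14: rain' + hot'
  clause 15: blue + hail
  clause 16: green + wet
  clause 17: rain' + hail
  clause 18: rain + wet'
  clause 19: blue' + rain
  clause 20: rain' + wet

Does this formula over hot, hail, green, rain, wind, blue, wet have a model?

Case rain = 1:
Unit clause (wind) forces wind = 1.
Unit clause (hot') forces hot = 0.
Unit clause (blue) forces blue = 1.
Unit clause (wet) forces wet = 1.
But (wet') is also a unit clause — contradiction.
Undo rain and try rain = 0.
Unit clause (hot') forces hot = 0.
Unit clause (wind) forces wind = 1.
Unit clause (blue) forces blue = 1.
But (blue') is also a unit clause — contradiction.
Either choice for rain ends in contradiction.
No assignment satisfies every clause.

No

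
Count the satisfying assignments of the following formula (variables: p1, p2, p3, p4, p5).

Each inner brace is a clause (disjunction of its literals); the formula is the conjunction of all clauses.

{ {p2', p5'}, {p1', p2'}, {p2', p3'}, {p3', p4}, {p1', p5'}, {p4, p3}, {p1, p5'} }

5

There are 2^5 = 32 truth assignments over (p1, p2, p3, p4, p5).
Split on p5. With p5 = 1, the clauses containing p5 are satisfied and p5' drops from the rest; 0 of the 2^4 = 16 assignments to the other variables satisfy what remains.
With p5 = 0, by the same count on the reduced clause set, 5 assignments work.
(One model: p1=F, p2=F, p3=F, p4=T, p5=F.)
Total: 0 + 5 = 5.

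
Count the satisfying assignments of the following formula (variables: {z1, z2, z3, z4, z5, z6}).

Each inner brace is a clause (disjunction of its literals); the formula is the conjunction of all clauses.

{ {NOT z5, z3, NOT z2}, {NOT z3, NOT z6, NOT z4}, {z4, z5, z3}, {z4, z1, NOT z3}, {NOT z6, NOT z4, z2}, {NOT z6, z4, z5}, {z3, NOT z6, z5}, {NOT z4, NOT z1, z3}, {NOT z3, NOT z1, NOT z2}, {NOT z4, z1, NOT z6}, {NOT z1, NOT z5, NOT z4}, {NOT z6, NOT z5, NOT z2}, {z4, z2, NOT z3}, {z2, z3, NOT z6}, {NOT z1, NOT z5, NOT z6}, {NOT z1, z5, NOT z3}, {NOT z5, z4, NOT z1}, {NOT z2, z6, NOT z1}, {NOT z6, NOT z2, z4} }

There are 2^6 = 64 truth assignments over (z1, z2, z3, z4, z5, z6).
Split on z4. With z4 = true, the clauses containing z4 are satisfied and NOT z4 drops from the rest; 7 of the 2^5 = 32 assignments to the other variables satisfy what remains.
With z4 = false, by the same count on the reduced clause set, 1 assignment works.
Total: 7 + 1 = 8.

8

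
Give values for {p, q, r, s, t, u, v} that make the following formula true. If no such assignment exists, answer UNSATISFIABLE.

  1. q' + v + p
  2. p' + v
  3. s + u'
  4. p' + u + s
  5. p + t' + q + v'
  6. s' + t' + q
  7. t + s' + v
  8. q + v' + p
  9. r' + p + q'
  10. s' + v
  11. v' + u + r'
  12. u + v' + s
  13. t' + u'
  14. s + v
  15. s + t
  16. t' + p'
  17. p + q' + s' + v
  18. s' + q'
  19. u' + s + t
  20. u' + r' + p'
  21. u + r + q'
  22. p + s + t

Branch on p: set p = 1.
(v) alone gives v = 1.
(t') alone gives t = 0.
(s) alone gives s = 1.
(q') alone gives q = 0.
Branch on u: set u = 0.
(r') alone gives r = 0.
This assignment satisfies each clause.

p ↦ 1; q ↦ 0; r ↦ 0; s ↦ 1; t ↦ 0; u ↦ 0; v ↦ 1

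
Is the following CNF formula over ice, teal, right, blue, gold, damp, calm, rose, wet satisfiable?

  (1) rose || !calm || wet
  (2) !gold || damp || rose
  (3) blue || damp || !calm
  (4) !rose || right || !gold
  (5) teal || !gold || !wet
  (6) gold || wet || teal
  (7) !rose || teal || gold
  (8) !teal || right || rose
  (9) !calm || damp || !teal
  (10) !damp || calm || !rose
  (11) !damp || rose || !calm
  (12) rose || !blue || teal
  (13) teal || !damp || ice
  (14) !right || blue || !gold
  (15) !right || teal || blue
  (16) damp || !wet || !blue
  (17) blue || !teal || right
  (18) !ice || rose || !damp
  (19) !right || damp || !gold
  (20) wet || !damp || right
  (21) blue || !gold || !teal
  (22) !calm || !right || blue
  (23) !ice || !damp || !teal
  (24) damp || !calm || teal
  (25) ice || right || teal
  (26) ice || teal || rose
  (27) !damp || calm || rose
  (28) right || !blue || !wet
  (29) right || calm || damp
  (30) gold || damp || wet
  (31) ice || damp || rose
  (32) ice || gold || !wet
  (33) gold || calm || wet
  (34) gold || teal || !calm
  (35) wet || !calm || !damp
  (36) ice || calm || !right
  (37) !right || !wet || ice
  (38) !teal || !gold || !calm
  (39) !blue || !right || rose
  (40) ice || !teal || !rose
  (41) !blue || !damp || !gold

Try rose = false.
Try calm = false.
Unit clause (!damp) forces damp = false.
Unit clause (!gold) forces gold = false.
Unit clause (right) forces right = true.
Unit clause (wet) forces wet = true.
Unit clause (!blue) forces blue = false.
Unit clause (teal) forces teal = true.
Unit clause (ice) forces ice = true.
All clauses are satisfied.
A satisfying assignment: ice ↦ true, teal ↦ true, right ↦ true, blue ↦ false, gold ↦ false, damp ↦ false, calm ↦ false, rose ↦ false, wet ↦ true.

Satisfiable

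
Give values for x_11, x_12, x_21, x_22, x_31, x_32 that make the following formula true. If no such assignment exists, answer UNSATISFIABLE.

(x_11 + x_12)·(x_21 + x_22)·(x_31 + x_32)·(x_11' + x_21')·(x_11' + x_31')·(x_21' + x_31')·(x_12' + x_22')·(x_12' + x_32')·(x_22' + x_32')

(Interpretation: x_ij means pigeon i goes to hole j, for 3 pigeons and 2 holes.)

Case x_11 = 1:
Unit clause (x_21') forces x_21 = 0.
Unit clause (x_22) forces x_22 = 1.
Unit clause (x_31') forces x_31 = 0.
Unit clause (x_32) forces x_32 = 1.
Now (x_32') is unsatisfied and unit — conflict.
Backtrack on x_11: now try x_11 = 0.
Unit clause (x_12) forces x_12 = 1.
Unit clause (x_22') forces x_22 = 0.
Unit clause (x_21) forces x_21 = 1.
Unit clause (x_31') forces x_31 = 0.
Unit clause (x_32) forces x_32 = 1.
Now (x_32') is unsatisfied and unit — conflict.
Either choice for x_11 ends in contradiction.

UNSATISFIABLE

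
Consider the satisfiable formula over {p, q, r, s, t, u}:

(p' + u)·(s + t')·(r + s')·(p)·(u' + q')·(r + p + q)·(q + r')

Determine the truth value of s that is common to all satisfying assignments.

False

Suppose s = 1.
From the singleton clause (r), r = 1.
From the singleton clause (p), p = 1.
From the singleton clause (u), u = 1.
From the singleton clause (q'), q = 0.
Now (q) is unsatisfied and unit — conflict.
So every satisfying assignment has s = False.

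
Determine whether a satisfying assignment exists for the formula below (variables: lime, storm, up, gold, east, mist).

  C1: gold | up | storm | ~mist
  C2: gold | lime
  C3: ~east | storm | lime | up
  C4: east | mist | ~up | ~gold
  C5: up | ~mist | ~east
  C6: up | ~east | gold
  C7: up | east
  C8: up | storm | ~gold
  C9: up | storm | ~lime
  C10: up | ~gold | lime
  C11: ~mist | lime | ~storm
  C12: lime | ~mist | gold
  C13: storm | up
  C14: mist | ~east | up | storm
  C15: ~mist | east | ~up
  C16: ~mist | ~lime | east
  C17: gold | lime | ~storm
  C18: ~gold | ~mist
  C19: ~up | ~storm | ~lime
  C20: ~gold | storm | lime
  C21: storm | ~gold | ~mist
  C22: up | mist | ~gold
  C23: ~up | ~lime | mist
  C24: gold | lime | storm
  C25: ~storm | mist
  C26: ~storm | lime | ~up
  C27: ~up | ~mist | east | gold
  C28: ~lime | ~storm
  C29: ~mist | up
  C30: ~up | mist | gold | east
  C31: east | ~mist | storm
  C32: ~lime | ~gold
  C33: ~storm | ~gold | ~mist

Satisfiable

Try gold = 0.
From the singleton clause (lime), lime = 1.
From the singleton clause (~storm), storm = 0.
From the singleton clause (up), up = 1.
From the singleton clause (mist), mist = 1.
From the singleton clause (east), east = 1.
This assignment satisfies each clause.
A satisfying assignment: lime=1, storm=0, up=1, gold=0, east=1, mist=1.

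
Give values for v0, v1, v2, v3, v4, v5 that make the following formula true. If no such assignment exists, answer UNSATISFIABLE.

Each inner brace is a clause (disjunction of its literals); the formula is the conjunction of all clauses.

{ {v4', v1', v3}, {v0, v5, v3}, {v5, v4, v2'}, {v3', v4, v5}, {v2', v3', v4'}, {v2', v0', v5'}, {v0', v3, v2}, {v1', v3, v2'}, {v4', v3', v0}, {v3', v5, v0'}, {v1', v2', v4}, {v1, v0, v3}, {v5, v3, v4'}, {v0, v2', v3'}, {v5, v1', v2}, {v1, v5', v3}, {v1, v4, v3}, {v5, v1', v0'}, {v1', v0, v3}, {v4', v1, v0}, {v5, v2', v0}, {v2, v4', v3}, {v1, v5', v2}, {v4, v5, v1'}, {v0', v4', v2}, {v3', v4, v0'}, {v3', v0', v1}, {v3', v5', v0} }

UNSATISFIABLE

Case v4 = 0:
Case v5 = 1:
Case v2 = 0:
(v1) alone gives v1 = 1.
Case v0 = 0:
(v3) alone gives v3 = 1.
That conflicts with the unit clause (v3').
Undo v0 and try v0 = 1.
(v3) alone gives v3 = 1.
That conflicts with the unit clause (v3').
Either choice for v0 ends in contradiction.
Undo v2 and try v2 = 1.
(v0') alone gives v0 = 0.
(v1') alone gives v1 = 0.
(v3) alone gives v3 = 1.
That conflicts with the unit clause (v3').
Either choice for v2 ends in contradiction.
Undo v5 and try v5 = 0.
(v2') alone gives v2 = 0.
(v3') alone gives v3 = 0.
(v0) alone gives v0 = 1.
That conflicts with the unit clause (v0').
Either choice for v5 ends in contradiction.
Undo v4 and try v4 = 1.
Case v1 = 0:
(v0) alone gives v0 = 1.
(v2) alone gives v2 = 1.
(v3') alone gives v3 = 0.
(v5') alone gives v5 = 0.
That conflicts with the unit clause (v5).
Undo v1 and try v1 = 1.
(v3) alone gives v3 = 1.
(v2') alone gives v2 = 0.
(v0) alone gives v0 = 1.
That conflicts with the unit clause (v0').
Either choice for v1 ends in contradiction.
Either choice for v4 ends in contradiction.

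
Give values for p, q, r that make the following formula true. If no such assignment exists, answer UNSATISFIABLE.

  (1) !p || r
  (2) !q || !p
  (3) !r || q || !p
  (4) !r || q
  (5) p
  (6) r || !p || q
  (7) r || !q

The clause (p) is unit, so p = true.
The clause (r) is unit, so r = true.
The clause (!q) is unit, so q = false.
That conflicts with the unit clause (q).

UNSATISFIABLE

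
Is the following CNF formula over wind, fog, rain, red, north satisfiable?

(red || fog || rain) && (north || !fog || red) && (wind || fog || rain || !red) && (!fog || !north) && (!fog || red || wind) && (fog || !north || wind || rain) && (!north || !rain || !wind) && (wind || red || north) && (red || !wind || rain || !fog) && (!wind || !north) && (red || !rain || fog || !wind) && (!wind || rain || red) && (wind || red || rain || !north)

Case fog = true:
Unit clause (!north) forces north = false.
Unit clause (red) forces red = true.
All clauses hold; wind, rain can take either value.
A satisfying assignment: wind: true, fog: true, rain: true, red: true, north: false.

Yes, satisfiable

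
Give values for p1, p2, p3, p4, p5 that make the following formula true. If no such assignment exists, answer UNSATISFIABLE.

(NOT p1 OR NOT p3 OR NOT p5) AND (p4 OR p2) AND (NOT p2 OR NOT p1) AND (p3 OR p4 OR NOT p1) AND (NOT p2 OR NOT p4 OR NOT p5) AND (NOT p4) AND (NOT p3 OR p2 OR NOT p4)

From the singleton clause (NOT p4), p4 = false.
From the singleton clause (p2), p2 = true.
From the singleton clause (NOT p1), p1 = false.
No clause remains; p3, p5 are free.

p1 ↦ false, p2 ↦ true, p3 ↦ false, p4 ↦ false, p5 ↦ false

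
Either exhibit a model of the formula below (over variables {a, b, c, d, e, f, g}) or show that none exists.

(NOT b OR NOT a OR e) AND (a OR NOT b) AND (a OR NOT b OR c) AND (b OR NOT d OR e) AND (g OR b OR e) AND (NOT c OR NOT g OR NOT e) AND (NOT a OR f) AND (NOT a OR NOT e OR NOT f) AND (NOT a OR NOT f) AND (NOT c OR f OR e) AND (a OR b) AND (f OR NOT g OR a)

Case a = true:
(f) alone gives f = true.
Now (NOT f) is unsatisfied and unit — conflict.
Undo a and try a = false.
(NOT b) alone gives b = false.
Now (b) is unsatisfied and unit — conflict.
Neither a = true nor a = false works.

UNSATISFIABLE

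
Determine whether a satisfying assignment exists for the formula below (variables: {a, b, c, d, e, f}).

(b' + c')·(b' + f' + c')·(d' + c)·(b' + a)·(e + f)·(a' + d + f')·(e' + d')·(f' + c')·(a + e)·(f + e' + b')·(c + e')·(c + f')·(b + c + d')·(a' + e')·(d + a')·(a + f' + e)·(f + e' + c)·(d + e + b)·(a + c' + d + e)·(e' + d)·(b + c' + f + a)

Unsatisfiable

Branch on b: set b = 0.
Branch on d: set d = 0.
The clause (a') is unit, so a = 0.
The clause (e) is unit, so e = 1.
That conflicts with the unit clause (e').
So d must be the other value — set d = 1.
The clause (c) is unit, so c = 1.
The clause (e') is unit, so e = 0.
The clause (f) is unit, so f = 1.
That conflicts with the unit clause (f').
Either choice for d ends in contradiction.
So b must be the other value — set b = 1.
The clause (c') is unit, so c = 0.
The clause (d') is unit, so d = 0.
The clause (a) is unit, so a = 1.
That conflicts with the unit clause (a').
Either choice for b ends in contradiction.
No assignment satisfies every clause.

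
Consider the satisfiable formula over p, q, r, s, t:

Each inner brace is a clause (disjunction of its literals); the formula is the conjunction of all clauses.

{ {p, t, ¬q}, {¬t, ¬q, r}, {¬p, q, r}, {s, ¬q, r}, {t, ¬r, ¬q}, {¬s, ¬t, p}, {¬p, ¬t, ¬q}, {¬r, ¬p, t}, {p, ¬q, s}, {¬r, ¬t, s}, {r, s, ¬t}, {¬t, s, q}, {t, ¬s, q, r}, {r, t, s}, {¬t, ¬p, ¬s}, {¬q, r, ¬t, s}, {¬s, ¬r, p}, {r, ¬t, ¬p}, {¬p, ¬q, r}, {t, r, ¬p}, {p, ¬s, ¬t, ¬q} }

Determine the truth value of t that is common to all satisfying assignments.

False

Suppose t = True.
Branch on q: set q = False.
(s) alone gives s = True.
(p) alone gives p = True.
Now (¬p) is unsatisfied and unit — conflict.
Undo q and try q = True.
(r) alone gives r = True.
(¬p) alone gives p = False.
(¬s) alone gives s = False.
Now (s) is unsatisfied and unit — conflict.
Either choice for q ends in contradiction.
So every satisfying assignment has t = False.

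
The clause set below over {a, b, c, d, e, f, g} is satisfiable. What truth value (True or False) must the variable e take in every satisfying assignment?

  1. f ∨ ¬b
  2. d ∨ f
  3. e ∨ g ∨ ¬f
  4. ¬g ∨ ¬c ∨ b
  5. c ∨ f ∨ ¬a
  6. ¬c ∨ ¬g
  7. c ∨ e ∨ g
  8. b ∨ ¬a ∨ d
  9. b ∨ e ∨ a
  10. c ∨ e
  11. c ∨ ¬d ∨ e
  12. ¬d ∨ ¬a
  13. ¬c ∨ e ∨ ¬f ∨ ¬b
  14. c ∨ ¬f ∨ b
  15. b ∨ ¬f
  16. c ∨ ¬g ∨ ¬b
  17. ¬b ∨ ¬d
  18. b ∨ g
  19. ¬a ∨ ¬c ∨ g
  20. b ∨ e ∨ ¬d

True

Suppose e = False.
The clause (c) is unit, so c = True.
The clause (¬g) is unit, so g = False.
The clause (¬f) is unit, so f = False.
The clause (¬b) is unit, so b = False.
But (b) is also a unit clause — contradiction.
So every satisfying assignment has e = True.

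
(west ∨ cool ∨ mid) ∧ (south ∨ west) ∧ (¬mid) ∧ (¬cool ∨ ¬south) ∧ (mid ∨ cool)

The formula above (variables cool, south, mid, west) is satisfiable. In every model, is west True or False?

Suppose west = False.
From the singleton clause (south), south = True.
From the singleton clause (¬mid), mid = False.
From the singleton clause (cool), cool = True.
That conflicts with the unit clause (¬cool).
So every satisfying assignment has west = True.

True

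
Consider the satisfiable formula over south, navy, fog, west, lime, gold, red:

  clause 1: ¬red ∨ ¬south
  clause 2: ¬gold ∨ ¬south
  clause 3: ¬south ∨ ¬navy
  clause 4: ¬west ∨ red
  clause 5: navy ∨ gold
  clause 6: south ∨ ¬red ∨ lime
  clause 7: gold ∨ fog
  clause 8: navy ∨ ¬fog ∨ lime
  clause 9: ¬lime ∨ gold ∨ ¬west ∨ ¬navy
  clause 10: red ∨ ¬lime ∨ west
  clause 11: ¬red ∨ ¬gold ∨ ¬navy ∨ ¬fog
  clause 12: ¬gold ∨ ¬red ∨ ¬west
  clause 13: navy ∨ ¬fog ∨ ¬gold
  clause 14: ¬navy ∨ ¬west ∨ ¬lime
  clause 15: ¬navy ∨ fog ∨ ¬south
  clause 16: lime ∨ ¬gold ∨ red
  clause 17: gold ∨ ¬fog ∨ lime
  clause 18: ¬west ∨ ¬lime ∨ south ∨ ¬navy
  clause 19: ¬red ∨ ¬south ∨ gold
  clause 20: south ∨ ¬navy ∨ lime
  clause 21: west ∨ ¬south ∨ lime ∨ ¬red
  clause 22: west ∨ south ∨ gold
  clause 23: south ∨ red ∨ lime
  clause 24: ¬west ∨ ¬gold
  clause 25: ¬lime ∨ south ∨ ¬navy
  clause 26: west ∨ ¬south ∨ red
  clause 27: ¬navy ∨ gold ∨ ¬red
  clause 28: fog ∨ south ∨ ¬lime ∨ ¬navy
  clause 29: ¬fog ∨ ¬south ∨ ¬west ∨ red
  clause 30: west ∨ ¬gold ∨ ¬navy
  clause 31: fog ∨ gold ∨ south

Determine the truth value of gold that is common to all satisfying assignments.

True

Suppose gold = False.
Unit clause (navy) forces navy = True.
Unit clause (¬south) forces south = False.
Unit clause (fog) forces fog = True.
Unit clause (lime) forces lime = True.
Now (¬lime) is unsatisfied and unit — conflict.
So every satisfying assignment has gold = True.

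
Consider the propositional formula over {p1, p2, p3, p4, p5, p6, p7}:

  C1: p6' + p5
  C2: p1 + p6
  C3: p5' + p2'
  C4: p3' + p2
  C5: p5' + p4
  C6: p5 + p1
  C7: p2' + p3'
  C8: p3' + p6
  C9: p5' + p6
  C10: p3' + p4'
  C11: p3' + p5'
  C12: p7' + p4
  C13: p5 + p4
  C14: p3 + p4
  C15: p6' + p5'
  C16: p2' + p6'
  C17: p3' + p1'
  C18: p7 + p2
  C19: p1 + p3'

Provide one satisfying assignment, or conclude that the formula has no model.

Suppose p6 = 0.
(p1) alone gives p1 = 1.
(p3') alone gives p3 = 0.
(p5') alone gives p5 = 0.
(p4) alone gives p4 = 1.
Suppose p7 = 0.
(p2) alone gives p2 = 1.
This assignment satisfies each clause.

p1 ↦ 1; p2 ↦ 1; p3 ↦ 0; p4 ↦ 1; p5 ↦ 0; p6 ↦ 0; p7 ↦ 0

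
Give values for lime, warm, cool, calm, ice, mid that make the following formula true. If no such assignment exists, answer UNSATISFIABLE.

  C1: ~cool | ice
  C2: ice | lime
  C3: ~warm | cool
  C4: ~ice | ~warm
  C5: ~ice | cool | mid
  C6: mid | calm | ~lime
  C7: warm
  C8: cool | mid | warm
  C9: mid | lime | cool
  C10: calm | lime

(warm) alone gives warm = 1.
(cool) alone gives cool = 1.
(ice) alone gives ice = 1.
But (~ice) is also a unit clause — contradiction.

UNSATISFIABLE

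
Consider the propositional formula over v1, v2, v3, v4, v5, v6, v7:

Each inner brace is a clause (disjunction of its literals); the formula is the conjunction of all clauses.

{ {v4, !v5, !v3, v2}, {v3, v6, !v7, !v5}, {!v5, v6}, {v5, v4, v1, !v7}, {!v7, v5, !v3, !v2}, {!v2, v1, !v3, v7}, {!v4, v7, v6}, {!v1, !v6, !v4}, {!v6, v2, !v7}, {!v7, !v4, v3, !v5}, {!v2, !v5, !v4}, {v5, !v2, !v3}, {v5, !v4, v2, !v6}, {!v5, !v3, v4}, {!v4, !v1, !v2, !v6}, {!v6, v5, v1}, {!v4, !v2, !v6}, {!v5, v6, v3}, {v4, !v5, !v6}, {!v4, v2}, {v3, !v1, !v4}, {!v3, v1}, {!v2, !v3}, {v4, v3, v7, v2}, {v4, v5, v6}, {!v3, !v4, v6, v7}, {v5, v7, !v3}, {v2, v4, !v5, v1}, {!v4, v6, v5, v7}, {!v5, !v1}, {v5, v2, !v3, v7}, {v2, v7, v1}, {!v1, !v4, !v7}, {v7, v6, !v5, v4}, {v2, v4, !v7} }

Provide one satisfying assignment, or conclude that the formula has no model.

Try v5 = false.
Try v2 = true.
The clause (!v3) is unit, so v3 = false.
Try v6 = true.
The clause (v1) is unit, so v1 = true.
The clause (!v4) is unit, so v4 = false.
Every clause is now satisfied; v7 is unconstrained.

v1 ↦ true, v2 ↦ true, v3 ↦ false, v4 ↦ false, v5 ↦ false, v6 ↦ true, v7 ↦ true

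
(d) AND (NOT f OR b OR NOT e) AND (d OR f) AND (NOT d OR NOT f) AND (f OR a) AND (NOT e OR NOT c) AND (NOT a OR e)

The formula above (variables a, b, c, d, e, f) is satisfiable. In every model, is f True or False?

Suppose f = true.
The clause (d) is unit, so d = true.
That conflicts with the unit clause (NOT d).
So every satisfying assignment has f = False.

False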